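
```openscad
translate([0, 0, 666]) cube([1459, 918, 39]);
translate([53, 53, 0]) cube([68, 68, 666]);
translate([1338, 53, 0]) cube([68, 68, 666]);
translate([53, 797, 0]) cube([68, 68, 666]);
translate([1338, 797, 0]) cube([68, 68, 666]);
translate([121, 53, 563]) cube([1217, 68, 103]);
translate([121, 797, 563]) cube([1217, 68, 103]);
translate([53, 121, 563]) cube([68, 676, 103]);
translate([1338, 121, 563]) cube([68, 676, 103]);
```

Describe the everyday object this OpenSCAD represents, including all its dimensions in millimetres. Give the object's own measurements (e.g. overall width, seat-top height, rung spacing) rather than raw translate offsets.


A table: top 1459 mm (x) × 918 mm (y), 39 mm thick, upper face at z = 705 mm, on four 68×68 mm square legs, each inset 53 mm from the nearest pair of top edges from z = 0 to the bottom of the top. Four apron rails, 68 mm thick and 103 mm tall, run between adjacent legs with their top edges flush with the underside of the top and their outer faces flush with the legs' outer faces.


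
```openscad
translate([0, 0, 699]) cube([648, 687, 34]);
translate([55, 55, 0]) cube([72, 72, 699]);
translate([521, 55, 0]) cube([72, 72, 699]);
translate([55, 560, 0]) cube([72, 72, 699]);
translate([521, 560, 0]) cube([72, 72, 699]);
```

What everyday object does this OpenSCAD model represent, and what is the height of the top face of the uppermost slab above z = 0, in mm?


A table. The table height is 733 mm.

A 648×687×34 slab sits at z = 699 on four 72 mm square posts — a table. The top surface is at 699 + 34 = 733 mm.


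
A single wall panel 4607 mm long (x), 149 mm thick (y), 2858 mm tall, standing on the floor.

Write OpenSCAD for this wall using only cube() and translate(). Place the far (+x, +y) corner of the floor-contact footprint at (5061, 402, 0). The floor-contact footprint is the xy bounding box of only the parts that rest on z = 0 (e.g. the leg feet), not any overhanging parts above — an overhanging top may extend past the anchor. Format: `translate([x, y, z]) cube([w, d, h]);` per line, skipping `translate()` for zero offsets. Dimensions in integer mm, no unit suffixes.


translate([454, 253, 0]) cube([4607, 149, 2858]);


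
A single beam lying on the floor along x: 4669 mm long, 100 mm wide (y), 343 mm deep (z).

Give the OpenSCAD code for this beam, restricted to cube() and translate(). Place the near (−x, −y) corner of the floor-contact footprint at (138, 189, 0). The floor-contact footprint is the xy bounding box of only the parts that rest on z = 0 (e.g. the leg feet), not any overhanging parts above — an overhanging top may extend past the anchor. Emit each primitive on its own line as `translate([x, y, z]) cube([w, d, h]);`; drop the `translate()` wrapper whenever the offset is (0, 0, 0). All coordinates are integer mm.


translate([138, 189, 0]) cube([4669, 100, 343]);


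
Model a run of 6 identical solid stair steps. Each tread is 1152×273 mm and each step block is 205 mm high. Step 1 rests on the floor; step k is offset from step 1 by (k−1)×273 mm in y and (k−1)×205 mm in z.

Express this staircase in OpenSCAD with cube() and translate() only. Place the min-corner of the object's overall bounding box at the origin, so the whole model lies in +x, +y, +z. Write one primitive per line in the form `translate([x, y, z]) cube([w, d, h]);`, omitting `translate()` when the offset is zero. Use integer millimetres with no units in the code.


cube([1152, 273, 205]);
translate([0, 273, 205]) cube([1152, 273, 205]);
translate([0, 546, 410]) cube([1152, 273, 205]);
translate([0, 819, 615]) cube([1152, 273, 205]);
translate([0, 1092, 820]) cube([1152, 273, 205]);
translate([0, 1365, 1025]) cube([1152, 273, 205]);


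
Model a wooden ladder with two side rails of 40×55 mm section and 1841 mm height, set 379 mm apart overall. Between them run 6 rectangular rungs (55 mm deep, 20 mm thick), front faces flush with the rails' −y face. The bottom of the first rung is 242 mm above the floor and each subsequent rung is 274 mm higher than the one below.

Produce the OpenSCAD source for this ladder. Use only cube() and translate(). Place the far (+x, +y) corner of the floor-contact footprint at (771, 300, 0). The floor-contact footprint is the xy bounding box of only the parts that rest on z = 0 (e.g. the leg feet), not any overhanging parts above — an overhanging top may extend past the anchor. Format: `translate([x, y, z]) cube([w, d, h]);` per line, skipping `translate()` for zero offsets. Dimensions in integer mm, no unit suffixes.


translate([392, 245, 0]) cube([40, 55, 1841]);
translate([731, 245, 0]) cube([40, 55, 1841]);
translate([432, 245, 242]) cube([299, 55, 20]);
translate([432, 245, 516]) cube([299, 55, 20]);
translate([432, 245, 790]) cube([299, 55, 20]);
translate([432, 245, 1064]) cube([299, 55, 20]);
translate([432, 245, 1338]) cube([299, 55, 20]);
translate([432, 245, 1612]) cube([299, 55, 20]);


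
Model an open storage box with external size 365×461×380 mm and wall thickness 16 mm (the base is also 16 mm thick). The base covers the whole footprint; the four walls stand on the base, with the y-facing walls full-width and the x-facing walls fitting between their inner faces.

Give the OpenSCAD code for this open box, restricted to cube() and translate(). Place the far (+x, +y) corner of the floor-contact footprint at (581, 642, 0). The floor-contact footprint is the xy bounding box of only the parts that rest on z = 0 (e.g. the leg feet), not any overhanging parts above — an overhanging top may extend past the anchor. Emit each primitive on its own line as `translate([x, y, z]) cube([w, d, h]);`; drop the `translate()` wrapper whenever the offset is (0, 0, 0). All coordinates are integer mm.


translate([216, 181, 0]) cube([365, 461, 16]);
translate([216, 181, 16]) cube([365, 16, 364]);
translate([216, 626, 16]) cube([365, 16, 364]);
translate([216, 197, 16]) cube([16, 429, 364]);
translate([565, 197, 16]) cube([16, 429, 364]);


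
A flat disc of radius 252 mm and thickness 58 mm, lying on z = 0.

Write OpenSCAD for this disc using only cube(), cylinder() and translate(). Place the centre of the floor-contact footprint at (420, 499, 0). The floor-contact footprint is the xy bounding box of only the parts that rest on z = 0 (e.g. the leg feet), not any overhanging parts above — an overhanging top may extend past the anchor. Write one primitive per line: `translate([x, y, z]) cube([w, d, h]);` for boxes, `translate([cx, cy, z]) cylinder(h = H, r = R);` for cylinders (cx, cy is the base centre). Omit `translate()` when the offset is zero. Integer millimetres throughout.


translate([420, 499, 0]) cylinder(h = 58, r = 252);


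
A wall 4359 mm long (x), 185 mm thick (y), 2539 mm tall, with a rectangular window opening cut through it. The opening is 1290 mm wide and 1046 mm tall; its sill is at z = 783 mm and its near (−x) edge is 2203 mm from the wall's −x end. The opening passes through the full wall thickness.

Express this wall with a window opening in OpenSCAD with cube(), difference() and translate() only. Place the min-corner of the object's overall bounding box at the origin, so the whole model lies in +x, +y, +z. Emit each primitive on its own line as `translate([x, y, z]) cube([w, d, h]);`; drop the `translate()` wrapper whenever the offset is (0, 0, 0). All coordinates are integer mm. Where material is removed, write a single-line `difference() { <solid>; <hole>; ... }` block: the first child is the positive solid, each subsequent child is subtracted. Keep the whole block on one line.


difference() { cube([4359, 185, 2539]); translate([2203, 0, 783]) cube([1290, 185, 1046]); }


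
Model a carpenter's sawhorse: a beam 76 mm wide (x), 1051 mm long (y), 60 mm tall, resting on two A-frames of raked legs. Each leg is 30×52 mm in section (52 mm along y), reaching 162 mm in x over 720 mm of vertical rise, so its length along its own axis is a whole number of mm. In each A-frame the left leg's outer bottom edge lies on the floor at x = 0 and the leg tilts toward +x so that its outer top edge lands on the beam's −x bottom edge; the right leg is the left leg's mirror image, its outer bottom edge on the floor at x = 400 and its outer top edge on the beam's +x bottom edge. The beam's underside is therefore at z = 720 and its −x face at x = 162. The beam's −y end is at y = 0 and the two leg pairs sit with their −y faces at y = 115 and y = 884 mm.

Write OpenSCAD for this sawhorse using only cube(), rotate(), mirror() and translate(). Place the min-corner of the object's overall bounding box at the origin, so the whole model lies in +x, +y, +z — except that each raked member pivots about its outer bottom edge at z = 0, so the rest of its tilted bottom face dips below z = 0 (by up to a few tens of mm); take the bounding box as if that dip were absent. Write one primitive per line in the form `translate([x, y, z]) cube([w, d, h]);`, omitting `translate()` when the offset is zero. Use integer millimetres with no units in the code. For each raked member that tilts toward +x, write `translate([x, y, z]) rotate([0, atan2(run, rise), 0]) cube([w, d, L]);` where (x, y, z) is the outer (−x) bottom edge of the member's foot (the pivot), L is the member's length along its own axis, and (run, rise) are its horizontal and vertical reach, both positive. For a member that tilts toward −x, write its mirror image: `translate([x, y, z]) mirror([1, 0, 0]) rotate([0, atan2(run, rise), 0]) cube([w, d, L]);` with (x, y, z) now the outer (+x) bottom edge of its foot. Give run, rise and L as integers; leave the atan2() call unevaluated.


translate([162, 0, 720]) cube([76, 1051, 60]);
translate([0, 115, 0]) rotate([0, atan2(162, 720), 0]) cube([30, 52, 738]);
translate([400, 115, 0]) mirror([1, 0, 0]) rotate([0, atan2(162, 720), 0]) cube([30, 52, 738]);
translate([0, 884, 0]) rotate([0, atan2(162, 720), 0]) cube([30, 52, 738]);
translate([400, 884, 0]) mirror([1, 0, 0]) rotate([0, atan2(162, 720), 0]) cube([30, 52, 738]);


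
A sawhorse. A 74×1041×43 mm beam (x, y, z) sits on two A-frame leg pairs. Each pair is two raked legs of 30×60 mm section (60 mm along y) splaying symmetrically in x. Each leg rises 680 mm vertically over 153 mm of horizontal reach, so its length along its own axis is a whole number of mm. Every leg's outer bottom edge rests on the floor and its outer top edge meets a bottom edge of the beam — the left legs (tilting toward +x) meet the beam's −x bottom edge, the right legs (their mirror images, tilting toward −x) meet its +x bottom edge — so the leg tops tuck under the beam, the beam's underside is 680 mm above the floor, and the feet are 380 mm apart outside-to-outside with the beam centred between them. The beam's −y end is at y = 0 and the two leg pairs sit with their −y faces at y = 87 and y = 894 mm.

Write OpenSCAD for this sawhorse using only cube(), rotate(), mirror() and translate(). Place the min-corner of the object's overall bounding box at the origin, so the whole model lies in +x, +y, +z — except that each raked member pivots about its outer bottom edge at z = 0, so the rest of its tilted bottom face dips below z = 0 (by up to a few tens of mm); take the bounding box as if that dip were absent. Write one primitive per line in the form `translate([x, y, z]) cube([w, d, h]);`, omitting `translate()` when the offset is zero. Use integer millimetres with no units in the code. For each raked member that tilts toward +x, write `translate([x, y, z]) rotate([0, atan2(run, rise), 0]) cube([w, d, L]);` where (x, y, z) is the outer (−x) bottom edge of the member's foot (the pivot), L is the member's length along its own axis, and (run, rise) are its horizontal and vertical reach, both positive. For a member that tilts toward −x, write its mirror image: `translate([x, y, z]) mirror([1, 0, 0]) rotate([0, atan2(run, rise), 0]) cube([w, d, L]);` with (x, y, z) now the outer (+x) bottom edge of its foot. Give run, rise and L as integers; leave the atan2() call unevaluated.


translate([153, 0, 680]) cube([74, 1041, 43]);
translate([0, 87, 0]) rotate([0, atan2(153, 680), 0]) cube([30, 60, 697]);
translate([380, 87, 0]) mirror([1, 0, 0]) rotate([0, atan2(153, 680), 0]) cube([30, 60, 697]);
translate([0, 894, 0]) rotate([0, atan2(153, 680), 0]) cube([30, 60, 697]);
translate([380, 894, 0]) mirror([1, 0, 0]) rotate([0, atan2(153, 680), 0]) cube([30, 60, 697]);


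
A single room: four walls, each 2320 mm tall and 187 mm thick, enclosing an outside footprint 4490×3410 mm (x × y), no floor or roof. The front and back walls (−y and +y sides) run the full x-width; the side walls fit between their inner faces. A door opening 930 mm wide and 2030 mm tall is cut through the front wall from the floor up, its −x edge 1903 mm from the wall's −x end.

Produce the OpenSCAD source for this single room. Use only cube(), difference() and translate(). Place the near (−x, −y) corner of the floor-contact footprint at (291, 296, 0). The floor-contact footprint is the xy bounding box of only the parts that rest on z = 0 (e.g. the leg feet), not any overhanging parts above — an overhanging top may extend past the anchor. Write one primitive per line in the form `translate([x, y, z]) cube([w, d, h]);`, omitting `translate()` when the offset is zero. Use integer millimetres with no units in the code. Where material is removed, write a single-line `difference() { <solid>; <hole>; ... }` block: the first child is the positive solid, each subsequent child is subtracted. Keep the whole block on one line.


difference() { translate([291, 296, 0]) cube([4490, 187, 2320]); translate([2194, 296, 0]) cube([930, 187, 2030]); }
translate([291, 3519, 0]) cube([4490, 187, 2320]);
translate([291, 483, 0]) cube([187, 3036, 2320]);
translate([4594, 483, 0]) cube([187, 3036, 2320]);


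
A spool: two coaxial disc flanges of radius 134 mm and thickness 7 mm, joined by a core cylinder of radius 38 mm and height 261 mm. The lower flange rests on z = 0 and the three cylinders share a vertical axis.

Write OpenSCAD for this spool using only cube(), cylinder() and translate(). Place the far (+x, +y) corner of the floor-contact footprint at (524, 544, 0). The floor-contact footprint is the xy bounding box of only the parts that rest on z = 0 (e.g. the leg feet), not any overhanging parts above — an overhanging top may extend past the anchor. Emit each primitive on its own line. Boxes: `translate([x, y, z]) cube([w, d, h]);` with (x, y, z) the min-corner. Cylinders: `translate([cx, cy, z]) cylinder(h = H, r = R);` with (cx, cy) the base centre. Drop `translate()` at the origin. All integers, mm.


translate([390, 410, 0]) cylinder(h = 7, r = 134);
translate([390, 410, 7]) cylinder(h = 261, r = 38);
translate([390, 410, 268]) cylinder(h = 7, r = 134);


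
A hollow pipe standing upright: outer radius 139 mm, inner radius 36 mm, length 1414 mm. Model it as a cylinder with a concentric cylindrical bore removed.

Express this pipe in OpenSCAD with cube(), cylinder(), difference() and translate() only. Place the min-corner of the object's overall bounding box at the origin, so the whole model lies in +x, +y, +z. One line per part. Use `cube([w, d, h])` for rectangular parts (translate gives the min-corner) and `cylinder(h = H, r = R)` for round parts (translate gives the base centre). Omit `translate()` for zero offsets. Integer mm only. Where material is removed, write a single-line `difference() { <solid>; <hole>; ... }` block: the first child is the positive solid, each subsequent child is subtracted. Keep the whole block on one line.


difference() { translate([139, 139, 0]) cylinder(h = 1414, r = 139); translate([139, 139, 0]) cylinder(h = 1414, r = 36); }


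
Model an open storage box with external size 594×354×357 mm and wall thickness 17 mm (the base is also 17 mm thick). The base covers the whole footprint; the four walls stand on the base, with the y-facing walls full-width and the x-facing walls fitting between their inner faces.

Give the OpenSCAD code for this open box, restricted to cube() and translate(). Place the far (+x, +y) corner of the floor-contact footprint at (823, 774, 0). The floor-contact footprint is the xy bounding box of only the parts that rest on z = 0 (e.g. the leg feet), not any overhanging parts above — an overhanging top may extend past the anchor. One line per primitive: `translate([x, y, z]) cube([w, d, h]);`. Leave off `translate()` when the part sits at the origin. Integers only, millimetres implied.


translate([229, 420, 0]) cube([594, 354, 17]);
translate([229, 420, 17]) cube([594, 17, 340]);
translate([229, 757, 17]) cube([594, 17, 340]);
translate([229, 437, 17]) cube([17, 320, 340]);
translate([806, 437, 17]) cube([17, 320, 340]);


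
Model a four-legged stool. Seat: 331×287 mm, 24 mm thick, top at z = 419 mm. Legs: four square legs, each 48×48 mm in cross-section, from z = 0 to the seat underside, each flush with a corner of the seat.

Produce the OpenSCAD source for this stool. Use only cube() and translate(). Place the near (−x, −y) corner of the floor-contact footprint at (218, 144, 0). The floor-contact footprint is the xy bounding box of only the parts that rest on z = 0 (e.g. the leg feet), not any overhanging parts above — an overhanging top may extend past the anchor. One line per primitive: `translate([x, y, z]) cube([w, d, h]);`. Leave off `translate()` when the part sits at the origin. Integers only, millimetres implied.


translate([218, 144, 395]) cube([331, 287, 24]);
translate([218, 144, 0]) cube([48, 48, 395]);
translate([501, 144, 0]) cube([48, 48, 395]);
translate([218, 383, 0]) cube([48, 48, 395]);
translate([501, 383, 0]) cube([48, 48, 395]);


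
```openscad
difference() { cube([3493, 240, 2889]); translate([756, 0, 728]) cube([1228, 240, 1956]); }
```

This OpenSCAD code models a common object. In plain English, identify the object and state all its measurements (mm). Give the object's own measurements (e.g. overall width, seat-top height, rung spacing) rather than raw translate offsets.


A wall 3493 mm long (x), 240 mm thick (y), 2889 mm tall, with a rectangular window opening cut through it. The opening is 1228 mm wide and 1956 mm tall; its sill is at z = 728 mm and its near (−x) edge is 756 mm from the wall's −x end. The opening passes through the full wall thickness.


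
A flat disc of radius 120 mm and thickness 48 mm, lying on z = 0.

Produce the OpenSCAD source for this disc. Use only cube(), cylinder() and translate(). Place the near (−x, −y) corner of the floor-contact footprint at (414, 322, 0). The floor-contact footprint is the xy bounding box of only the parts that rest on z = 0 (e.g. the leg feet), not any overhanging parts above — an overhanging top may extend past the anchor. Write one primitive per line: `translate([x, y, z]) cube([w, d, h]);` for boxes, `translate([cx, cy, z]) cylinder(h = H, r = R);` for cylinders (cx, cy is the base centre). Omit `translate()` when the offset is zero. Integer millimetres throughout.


translate([534, 442, 0]) cylinder(h = 48, r = 120);


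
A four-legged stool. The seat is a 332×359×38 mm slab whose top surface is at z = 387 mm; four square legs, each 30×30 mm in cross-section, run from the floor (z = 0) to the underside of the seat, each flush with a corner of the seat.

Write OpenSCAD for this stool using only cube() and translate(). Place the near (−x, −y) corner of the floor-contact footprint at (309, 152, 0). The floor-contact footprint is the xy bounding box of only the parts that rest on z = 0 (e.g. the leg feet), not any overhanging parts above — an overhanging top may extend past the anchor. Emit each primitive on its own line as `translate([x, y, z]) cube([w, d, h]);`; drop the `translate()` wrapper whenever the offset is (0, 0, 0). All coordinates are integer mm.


translate([309, 152, 349]) cube([332, 359, 38]);
translate([309, 152, 0]) cube([30, 30, 349]);
translate([611, 152, 0]) cube([30, 30, 349]);
translate([309, 481, 0]) cube([30, 30, 349]);
translate([611, 481, 0]) cube([30, 30, 349]);


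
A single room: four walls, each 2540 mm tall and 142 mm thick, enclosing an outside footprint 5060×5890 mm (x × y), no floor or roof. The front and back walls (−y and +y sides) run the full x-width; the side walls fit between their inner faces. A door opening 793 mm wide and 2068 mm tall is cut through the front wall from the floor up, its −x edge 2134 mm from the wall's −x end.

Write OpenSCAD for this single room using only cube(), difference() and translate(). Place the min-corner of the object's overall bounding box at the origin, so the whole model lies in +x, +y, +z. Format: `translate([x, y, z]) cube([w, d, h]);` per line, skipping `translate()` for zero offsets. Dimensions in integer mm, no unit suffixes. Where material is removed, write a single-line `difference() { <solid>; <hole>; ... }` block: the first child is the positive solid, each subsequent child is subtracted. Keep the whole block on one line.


difference() { cube([5060, 142, 2540]); translate([2134, 0, 0]) cube([793, 142, 2068]); }
translate([0, 5748, 0]) cube([5060, 142, 2540]);
translate([0, 142, 0]) cube([142, 5606, 2540]);
translate([4918, 142, 0]) cube([142, 5606, 2540]);


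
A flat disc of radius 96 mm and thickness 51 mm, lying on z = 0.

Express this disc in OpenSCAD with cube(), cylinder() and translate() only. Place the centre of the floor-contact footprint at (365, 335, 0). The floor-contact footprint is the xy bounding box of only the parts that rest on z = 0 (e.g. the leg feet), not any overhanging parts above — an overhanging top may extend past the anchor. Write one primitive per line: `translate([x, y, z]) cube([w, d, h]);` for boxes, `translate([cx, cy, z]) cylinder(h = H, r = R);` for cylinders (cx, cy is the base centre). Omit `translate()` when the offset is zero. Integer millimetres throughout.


translate([365, 335, 0]) cylinder(h = 51, r = 96);


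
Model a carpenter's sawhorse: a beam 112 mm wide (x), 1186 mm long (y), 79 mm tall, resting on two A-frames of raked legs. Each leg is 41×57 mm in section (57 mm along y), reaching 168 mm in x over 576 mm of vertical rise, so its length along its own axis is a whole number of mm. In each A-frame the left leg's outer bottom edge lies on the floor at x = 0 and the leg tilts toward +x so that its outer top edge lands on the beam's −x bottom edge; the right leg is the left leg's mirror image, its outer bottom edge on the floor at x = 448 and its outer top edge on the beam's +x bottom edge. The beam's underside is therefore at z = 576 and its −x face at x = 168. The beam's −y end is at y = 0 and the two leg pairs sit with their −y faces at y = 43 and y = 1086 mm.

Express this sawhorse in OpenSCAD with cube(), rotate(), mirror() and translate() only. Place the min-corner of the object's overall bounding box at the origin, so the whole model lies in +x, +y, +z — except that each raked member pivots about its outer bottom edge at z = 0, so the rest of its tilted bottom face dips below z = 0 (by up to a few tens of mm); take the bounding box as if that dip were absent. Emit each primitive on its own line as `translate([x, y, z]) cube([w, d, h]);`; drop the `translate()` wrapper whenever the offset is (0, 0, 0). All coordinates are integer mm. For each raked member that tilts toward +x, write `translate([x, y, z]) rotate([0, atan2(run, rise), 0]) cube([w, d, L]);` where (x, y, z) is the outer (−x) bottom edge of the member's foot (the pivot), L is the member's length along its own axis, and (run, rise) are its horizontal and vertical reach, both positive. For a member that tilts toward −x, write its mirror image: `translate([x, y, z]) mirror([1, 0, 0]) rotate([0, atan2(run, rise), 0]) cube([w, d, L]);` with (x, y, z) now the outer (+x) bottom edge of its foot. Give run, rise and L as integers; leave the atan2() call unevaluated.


translate([168, 0, 576]) cube([112, 1186, 79]);
translate([0, 43, 0]) rotate([0, atan2(168, 576), 0]) cube([41, 57, 600]);
translate([448, 43, 0]) mirror([1, 0, 0]) rotate([0, atan2(168, 576), 0]) cube([41, 57, 600]);
translate([0, 1086, 0]) rotate([0, atan2(168, 576), 0]) cube([41, 57, 600]);
translate([448, 1086, 0]) mirror([1, 0, 0]) rotate([0, atan2(168, 576), 0]) cube([41, 57, 600]);


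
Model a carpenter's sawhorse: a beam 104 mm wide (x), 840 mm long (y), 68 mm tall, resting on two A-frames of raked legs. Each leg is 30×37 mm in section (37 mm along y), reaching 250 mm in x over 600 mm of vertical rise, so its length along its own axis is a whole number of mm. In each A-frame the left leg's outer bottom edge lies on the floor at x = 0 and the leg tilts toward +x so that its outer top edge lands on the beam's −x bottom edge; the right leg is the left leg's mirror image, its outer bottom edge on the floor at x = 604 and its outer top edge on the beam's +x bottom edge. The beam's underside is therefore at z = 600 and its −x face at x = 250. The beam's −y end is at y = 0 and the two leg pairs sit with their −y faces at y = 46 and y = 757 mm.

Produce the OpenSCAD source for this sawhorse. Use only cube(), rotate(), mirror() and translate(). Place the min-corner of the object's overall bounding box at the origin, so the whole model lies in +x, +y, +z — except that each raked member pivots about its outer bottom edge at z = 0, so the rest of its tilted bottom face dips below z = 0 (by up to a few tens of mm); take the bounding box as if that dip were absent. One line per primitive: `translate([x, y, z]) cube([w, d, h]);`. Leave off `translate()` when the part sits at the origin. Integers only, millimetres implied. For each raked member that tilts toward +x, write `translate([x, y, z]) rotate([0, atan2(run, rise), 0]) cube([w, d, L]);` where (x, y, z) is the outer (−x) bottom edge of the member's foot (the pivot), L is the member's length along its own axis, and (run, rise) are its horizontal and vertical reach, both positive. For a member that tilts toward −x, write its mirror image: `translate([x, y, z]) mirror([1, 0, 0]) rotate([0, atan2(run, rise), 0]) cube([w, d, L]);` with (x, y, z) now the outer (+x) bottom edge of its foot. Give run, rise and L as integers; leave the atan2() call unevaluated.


translate([250, 0, 600]) cube([104, 840, 68]);
translate([0, 46, 0]) rotate([0, atan2(250, 600), 0]) cube([30, 37, 650]);
translate([604, 46, 0]) mirror([1, 0, 0]) rotate([0, atan2(250, 600), 0]) cube([30, 37, 650]);
translate([0, 757, 0]) rotate([0, atan2(250, 600), 0]) cube([30, 37, 650]);
translate([604, 757, 0]) mirror([1, 0, 0]) rotate([0, atan2(250, 600), 0]) cube([30, 37, 650]);


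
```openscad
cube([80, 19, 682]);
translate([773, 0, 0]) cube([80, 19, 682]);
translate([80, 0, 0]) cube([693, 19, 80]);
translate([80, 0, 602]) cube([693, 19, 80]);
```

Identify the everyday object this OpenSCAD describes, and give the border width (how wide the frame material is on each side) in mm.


A picture frame. The border width is 80 mm.

Four thin pieces enclosing a rectangular opening — a picture frame. The two full-height stiles are 682 mm tall; the top rail sits at z = 602 and is 80 mm tall, so the border above the opening is 682 − 602 = 80 mm, matching the stile x-width.


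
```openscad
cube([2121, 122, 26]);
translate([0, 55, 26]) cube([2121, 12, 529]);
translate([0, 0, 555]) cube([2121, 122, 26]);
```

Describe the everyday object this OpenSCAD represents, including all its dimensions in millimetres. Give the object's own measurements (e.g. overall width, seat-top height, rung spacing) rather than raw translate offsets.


An I-beam lying along x, 2121 mm long. Overall section height 581 mm. Two flanges 122 mm wide (y) and 26 mm thick, one on the floor and one at the top; a web 12 mm thick runs between them, centred on the flange width.


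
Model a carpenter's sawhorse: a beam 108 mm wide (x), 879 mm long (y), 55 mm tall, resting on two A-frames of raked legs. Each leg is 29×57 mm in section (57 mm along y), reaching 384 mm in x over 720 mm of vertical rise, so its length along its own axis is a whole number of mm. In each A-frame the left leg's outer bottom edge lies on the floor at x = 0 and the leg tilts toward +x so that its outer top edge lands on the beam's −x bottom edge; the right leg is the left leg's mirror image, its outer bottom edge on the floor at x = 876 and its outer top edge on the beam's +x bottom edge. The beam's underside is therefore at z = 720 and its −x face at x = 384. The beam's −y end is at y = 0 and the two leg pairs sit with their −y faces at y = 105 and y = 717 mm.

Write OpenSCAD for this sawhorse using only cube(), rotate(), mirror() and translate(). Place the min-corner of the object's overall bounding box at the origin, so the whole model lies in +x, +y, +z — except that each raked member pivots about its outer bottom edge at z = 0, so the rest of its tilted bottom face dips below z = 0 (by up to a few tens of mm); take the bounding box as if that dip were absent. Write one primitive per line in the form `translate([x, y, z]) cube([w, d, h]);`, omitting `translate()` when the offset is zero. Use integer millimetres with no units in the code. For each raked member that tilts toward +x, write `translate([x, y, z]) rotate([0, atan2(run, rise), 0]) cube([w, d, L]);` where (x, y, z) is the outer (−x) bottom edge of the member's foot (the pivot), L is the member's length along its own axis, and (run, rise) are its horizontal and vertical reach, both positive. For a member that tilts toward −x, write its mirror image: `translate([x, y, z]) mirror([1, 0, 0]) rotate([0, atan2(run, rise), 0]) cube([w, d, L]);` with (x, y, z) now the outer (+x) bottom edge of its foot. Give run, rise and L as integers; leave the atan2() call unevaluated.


// leg length = √(384² + 720²) = 816
// right-leg outer foot x = 2·384 + 108 = 876
// beam min-corner = (384, 0, 720)
translate([384, 0, 720]) cube([108, 879, 55]);
translate([0, 105, 0]) rotate([0, atan2(384, 720), 0]) cube([29, 57, 816]);
translate([876, 105, 0]) mirror([1, 0, 0]) rotate([0, atan2(384, 720), 0]) cube([29, 57, 816]);
translate([0, 717, 0]) rotate([0, atan2(384, 720), 0]) cube([29, 57, 816]);
translate([876, 717, 0]) mirror([1, 0, 0]) rotate([0, atan2(384, 720), 0]) cube([29, 57, 816]);


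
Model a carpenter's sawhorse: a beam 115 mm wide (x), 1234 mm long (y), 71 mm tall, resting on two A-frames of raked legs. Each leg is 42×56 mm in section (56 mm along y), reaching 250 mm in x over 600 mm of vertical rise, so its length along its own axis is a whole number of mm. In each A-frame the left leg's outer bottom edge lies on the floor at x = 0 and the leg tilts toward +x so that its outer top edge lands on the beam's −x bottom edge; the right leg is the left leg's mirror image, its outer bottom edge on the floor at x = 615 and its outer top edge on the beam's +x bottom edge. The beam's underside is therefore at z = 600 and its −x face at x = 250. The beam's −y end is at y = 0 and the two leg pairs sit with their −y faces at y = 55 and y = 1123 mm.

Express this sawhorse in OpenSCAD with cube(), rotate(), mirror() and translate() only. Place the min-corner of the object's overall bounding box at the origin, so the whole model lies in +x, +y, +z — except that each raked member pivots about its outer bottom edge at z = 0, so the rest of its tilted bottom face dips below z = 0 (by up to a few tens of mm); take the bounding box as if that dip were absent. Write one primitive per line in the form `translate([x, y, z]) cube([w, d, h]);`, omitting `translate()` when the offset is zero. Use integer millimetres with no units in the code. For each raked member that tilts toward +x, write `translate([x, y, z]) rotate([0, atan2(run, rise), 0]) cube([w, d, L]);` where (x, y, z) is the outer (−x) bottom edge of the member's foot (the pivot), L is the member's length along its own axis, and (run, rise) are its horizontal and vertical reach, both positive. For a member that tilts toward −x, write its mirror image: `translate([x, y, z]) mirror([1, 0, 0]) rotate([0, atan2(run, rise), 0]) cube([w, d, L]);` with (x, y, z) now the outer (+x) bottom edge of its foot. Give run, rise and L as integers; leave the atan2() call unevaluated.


translate([250, 0, 600]) cube([115, 1234, 71]);
translate([0, 55, 0]) rotate([0, atan2(250, 600), 0]) cube([42, 56, 650]);
translate([615, 55, 0]) mirror([1, 0, 0]) rotate([0, atan2(250, 600), 0]) cube([42, 56, 650]);
translate([0, 1123, 0]) rotate([0, atan2(250, 600), 0]) cube([42, 56, 650]);
translate([615, 1123, 0]) mirror([1, 0, 0]) rotate([0, atan2(250, 600), 0]) cube([42, 56, 650]);


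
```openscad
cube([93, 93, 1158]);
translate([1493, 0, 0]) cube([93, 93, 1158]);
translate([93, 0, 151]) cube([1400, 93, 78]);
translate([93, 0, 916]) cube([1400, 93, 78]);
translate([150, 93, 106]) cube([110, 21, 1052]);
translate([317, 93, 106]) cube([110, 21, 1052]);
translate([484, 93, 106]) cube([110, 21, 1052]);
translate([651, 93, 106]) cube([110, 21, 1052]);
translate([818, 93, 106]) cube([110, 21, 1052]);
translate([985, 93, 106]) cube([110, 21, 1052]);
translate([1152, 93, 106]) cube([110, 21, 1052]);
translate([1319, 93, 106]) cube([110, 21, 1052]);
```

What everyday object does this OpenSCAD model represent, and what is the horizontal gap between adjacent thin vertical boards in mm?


A fence section. The picket gap is 57 mm.

Two posts, two rails, 8 pickets — a fence section. Span 1400 mm holds 8 pickets of 110 mm with 9 equal gaps: ⌊(1400 − 8·110) / 9⌋ = 57 mm.


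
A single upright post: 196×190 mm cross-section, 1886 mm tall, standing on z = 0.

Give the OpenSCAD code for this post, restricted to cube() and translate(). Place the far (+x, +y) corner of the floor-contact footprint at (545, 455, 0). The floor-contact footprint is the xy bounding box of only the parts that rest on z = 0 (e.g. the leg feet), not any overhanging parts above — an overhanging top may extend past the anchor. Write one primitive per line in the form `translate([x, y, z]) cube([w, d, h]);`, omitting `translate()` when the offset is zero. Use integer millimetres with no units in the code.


translate([349, 265, 0]) cube([196, 190, 1886]);


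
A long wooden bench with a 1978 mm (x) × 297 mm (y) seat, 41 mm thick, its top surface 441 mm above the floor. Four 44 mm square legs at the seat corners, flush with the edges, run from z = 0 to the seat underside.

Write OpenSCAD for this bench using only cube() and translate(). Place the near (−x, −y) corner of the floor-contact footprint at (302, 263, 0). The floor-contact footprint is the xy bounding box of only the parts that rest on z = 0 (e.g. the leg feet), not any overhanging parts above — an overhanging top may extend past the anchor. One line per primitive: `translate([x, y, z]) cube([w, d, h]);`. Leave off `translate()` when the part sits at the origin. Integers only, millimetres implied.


translate([302, 263, 400]) cube([1978, 297, 41]);
translate([302, 263, 0]) cube([44, 44, 400]);
translate([302, 516, 0]) cube([44, 44, 400]);
translate([2236, 263, 0]) cube([44, 44, 400]);
translate([2236, 516, 0]) cube([44, 44, 400]);


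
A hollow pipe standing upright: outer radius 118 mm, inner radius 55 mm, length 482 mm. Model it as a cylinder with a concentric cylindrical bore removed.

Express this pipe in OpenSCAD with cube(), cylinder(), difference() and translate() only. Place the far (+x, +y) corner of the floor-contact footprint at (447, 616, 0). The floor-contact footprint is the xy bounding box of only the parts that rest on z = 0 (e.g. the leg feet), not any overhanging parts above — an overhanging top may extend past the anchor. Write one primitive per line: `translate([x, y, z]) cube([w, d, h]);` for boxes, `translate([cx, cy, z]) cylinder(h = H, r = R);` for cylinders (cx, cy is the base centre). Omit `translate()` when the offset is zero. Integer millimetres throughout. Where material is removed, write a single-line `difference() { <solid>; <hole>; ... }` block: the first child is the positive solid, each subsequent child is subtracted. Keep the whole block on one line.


difference() { translate([329, 498, 0]) cylinder(h = 482, r = 118); translate([329, 498, 0]) cylinder(h = 482, r = 55); }


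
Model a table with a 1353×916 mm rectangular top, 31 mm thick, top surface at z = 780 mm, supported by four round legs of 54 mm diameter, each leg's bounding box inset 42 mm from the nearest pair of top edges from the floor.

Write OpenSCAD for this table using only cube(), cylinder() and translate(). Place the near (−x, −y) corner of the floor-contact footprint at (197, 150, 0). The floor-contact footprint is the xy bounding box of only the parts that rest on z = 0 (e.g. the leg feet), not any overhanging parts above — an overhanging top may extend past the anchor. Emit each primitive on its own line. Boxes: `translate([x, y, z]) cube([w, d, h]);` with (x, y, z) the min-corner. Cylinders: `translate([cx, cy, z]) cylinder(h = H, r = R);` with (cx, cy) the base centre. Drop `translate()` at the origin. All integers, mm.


translate([155, 108, 749]) cube([1353, 916, 31]);
translate([224, 177, 0]) cylinder(h = 749, r = 27);
translate([1439, 177, 0]) cylinder(h = 749, r = 27);
translate([224, 955, 0]) cylinder(h = 749, r = 27);
translate([1439, 955, 0]) cylinder(h = 749, r = 27);


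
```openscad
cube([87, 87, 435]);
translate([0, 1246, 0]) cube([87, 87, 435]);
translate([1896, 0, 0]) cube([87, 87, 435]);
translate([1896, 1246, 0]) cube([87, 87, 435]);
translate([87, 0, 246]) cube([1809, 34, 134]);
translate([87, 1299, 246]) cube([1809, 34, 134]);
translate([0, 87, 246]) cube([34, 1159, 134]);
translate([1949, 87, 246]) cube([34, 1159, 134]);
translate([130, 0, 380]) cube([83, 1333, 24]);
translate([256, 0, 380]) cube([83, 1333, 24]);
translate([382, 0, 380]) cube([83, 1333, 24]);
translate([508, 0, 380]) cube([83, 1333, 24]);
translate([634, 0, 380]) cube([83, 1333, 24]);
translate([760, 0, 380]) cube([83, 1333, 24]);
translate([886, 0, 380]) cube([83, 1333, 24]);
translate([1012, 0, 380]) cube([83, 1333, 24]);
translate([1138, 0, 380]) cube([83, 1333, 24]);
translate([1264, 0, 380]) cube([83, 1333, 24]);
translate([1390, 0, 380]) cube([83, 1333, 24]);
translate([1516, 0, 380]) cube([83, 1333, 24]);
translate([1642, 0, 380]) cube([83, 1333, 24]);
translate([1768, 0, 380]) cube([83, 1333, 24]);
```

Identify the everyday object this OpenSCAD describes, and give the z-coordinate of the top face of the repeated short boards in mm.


A bed frame. The slat-top height is 404 mm.

Four posts, four rails, and a row of slats — a bed frame. Slats sit on the rails at z = 246 + 134 = 380; with slat thickness 24, the top is 404 mm.


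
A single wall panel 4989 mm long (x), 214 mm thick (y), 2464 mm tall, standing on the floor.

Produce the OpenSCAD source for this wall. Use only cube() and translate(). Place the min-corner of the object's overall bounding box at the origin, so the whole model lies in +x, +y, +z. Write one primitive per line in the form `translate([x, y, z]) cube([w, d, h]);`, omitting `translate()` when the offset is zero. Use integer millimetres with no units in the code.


cube([4989, 214, 2464]);


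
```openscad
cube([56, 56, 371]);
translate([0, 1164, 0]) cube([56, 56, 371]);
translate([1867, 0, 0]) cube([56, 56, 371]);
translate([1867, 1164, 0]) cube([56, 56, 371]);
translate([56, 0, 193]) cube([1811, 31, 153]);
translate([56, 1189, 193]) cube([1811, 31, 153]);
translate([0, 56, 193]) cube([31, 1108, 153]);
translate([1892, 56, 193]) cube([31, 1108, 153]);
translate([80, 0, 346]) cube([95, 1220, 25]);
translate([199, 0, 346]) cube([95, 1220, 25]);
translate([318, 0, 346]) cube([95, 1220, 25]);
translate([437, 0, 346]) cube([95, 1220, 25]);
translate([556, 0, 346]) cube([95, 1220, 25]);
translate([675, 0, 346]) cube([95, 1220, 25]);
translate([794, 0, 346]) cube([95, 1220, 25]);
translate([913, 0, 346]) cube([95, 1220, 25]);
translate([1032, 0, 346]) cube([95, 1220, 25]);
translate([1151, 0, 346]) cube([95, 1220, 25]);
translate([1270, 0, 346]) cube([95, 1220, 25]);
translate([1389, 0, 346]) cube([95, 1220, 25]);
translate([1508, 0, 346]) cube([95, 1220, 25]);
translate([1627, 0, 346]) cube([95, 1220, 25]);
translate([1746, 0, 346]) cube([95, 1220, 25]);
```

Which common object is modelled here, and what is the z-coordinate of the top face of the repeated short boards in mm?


A bed frame. The slat-top height is 371 mm.

Four posts, four rails, and a row of slats — a bed frame. Slats sit on the rails at z = 193 + 153 = 346; with slat thickness 25, the top is 371 mm.
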